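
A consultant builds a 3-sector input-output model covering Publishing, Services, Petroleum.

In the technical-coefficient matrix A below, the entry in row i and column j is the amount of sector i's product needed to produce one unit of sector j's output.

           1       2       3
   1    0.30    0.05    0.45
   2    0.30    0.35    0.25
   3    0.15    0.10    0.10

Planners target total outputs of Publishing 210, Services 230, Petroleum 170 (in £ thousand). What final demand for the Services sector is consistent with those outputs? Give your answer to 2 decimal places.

d_2 = 44.00

I − A =
  [   0.70    -0.05    -0.45]
  [  -0.30     0.65    -0.25]
  [  -0.15    -0.10     0.90]
d = (I − A) x:
  d_1 = (+0.70)·210 + (-0.05)·230 + (-0.45)·170 = 59.00
  d_2 = (-0.30)·210 + (+0.65)·230 + (-0.25)·170 = 44.00
  d_3 = (-0.15)·210 + (-0.10)·230 + (+0.90)·170 = 98.50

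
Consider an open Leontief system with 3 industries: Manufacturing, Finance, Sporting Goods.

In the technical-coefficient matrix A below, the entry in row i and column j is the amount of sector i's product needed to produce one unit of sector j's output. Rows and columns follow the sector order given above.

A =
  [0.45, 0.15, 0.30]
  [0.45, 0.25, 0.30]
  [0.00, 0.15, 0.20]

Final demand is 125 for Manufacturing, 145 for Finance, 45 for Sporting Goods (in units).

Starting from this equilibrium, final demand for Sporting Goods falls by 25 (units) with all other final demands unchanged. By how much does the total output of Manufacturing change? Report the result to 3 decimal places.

I − A =
  [   0.55    -0.15    -0.30]
  [  -0.45     0.75    -0.30]
  [   0.00    -0.15     0.80]
Cofactors of I−A, C_ij = (−1)^(i+j)·(minor ij) (rows/columns in the sector order above):
  C_11 = (0.75)(0.80) − (-0.30)(-0.15) = 0.5550
  C_12 = −[(-0.45)(0.80) − (-0.30)(0.00)] = 0.3600
  C_13 = (-0.45)(-0.15) − (0.75)(0.00) = 0.0675
  C_21 = −[(-0.15)(0.80) − (-0.30)(-0.15)] = 0.1650
  C_22 = (0.55)(0.80) − (-0.30)(0.00) = 0.4400
  C_23 = −[(0.55)(-0.15) − (-0.15)(0.00)] = 0.0825
  C_31 = (-0.15)(-0.30) − (-0.30)(0.75) = 0.2700
  C_32 = −[(0.55)(-0.30) − (-0.30)(-0.45)] = 0.3000
  C_33 = (0.55)(0.75) − (-0.15)(-0.45) = 0.3450
det(I−A) = Σ_j (I−A)_1j·C_1j = (0.55)(0.5550) + (-0.15)(0.3600) + (-0.30)(0.0675) = 0.2310
adj(I−A) = Cᵀ =
  [ 0.5550   0.1650   0.2700]
  [ 0.3600   0.4400   0.3000]
  [ 0.0675   0.0825   0.3450]
(I − A)⁻¹ = adj(I−A) / det(I−A) ≈
  [   2.4026     0.7143     1.1688]
  [   1.5584     1.9048     1.2987]
  [   0.2922     0.3571     1.4935]
Δx = (I − A)⁻¹ Δd with Δd having -25 in the Sporting Goods component and 0 elsewhere.
So Δx_M = L_MS · (-25), where L_MS = adj(I−A)_MS / det(I−A) = 0.2700 / 0.2310.
Δx_M = 0.2700 × (-25) / 0.2310 = -6.75 / 0.2310 ≈ -29.221.

Δx_M = -29.221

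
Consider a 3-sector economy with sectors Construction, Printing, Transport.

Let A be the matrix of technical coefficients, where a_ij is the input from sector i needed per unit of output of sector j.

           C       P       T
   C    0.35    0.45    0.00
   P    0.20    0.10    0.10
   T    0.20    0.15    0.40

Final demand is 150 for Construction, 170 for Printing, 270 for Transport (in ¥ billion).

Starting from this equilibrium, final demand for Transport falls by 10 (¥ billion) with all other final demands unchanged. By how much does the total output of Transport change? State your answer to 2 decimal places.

I − A =
  [   0.65    -0.45     0.00]
  [  -0.20     0.90    -0.10]
  [  -0.20    -0.15     0.60]
Cofactors of I−A, C_ij = (−1)^(i+j)·(minor ij) (rows/columns in the sector order above):
  C_11 = (0.90)(0.60) − (-0.10)(-0.15) = 0.5250
  C_12 = −[(-0.20)(0.60) − (-0.10)(-0.20)] = 0.1400
  C_13 = (-0.20)(-0.15) − (0.90)(-0.20) = 0.2100
  C_21 = −[(-0.45)(0.60) − (0.00)(-0.15)] = 0.2700
  C_22 = (0.65)(0.60) − (0.00)(-0.20) = 0.3900
  C_23 = −[(0.65)(-0.15) − (-0.45)(-0.20)] = 0.1875
  C_31 = (-0.45)(-0.10) − (0.00)(0.90) = 0.0450
  C_32 = −[(0.65)(-0.10) − (0.00)(-0.20)] = 0.0650
  C_33 = (0.65)(0.90) − (-0.45)(-0.20) = 0.4950
det(I−A) = Σ_j (I−A)_1j·C_1j = (0.65)(0.5250) + (-0.45)(0.1400) + (0.00)(0.2100) = 0.27825
adj(I−A) = Cᵀ =
  [ 0.5250   0.2700   0.0450]
  [ 0.1400   0.3900   0.0650]
  [ 0.2100   0.1875   0.4950]
(I − A)⁻¹ = adj(I−A) / det(I−A) ≈
  [   1.8868     0.9704     0.1617]
  [   0.5031     1.4016     0.2336]
  [   0.7547     0.6739     1.7790]
Δx = (I − A)⁻¹ Δd with Δd having -10 in the Transport component and 0 elsewhere.
So Δx_T = L_TT · (-10), where L_TT = adj(I−A)_TT / det(I−A) = 0.4950 / 0.27825.
Δx_T = 0.4950 × (-10) / 0.27825 = -4.95 / 0.27825 ≈ -17.79.

Δx_T = -17.79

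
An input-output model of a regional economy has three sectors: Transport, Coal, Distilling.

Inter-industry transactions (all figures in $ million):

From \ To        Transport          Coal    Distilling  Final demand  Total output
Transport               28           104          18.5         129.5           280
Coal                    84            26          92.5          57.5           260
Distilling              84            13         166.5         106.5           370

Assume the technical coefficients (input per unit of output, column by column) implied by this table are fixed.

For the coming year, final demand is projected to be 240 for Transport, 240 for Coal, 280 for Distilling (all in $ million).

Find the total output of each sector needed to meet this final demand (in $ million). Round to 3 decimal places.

Technical coefficients a_ij = z_ij / X_j:
  a_11 = 28/280 = 0.10, a_21 = 84/280 = 0.30, a_31 = 84/280 = 0.30
  a_12 = 104/260 = 0.40, a_22 = 26/260 = 0.10, a_32 = 13/260 = 0.05
  a_13 = 18.5/370 = 0.05, a_23 = 92.5/370 = 0.25, a_33 = 166.5/370 = 0.45
I − A =
  [   0.90    -0.40    -0.05]
  [  -0.30     0.90    -0.25]
  [  -0.30    -0.05     0.55]
Cofactors of I−A, C_ij = (−1)^(i+j)·(minor ij) (rows/columns in the sector order above):
  C_11 = (0.90)(0.55) − (-0.25)(-0.05) = 0.4825
  C_12 = −[(-0.30)(0.55) − (-0.25)(-0.30)] = 0.2400
  C_13 = (-0.30)(-0.05) − (0.90)(-0.30) = 0.2850
  C_21 = −[(-0.40)(0.55) − (-0.05)(-0.05)] = 0.2225
  C_22 = (0.90)(0.55) − (-0.05)(-0.30) = 0.4800
  C_23 = −[(0.90)(-0.05) − (-0.40)(-0.30)] = 0.1650
  C_31 = (-0.40)(-0.25) − (-0.05)(0.90) = 0.1450
  C_32 = −[(0.90)(-0.25) − (-0.05)(-0.30)] = 0.2400
  C_33 = (0.90)(0.90) − (-0.40)(-0.30) = 0.6900
det(I−A) = Σ_j (I−A)_1j·C_1j = (0.90)(0.4825) + (-0.40)(0.2400) + (-0.05)(0.2850) = 0.3240
adj(I−A) = Cᵀ =
  [ 0.4825   0.2225   0.1450]
  [ 0.2400   0.4800   0.2400]
  [ 0.2850   0.1650   0.6900]
(I − A)⁻¹ = adj(I−A) / det(I−A) ≈
  [   1.4892     0.6867     0.4475]
  [   0.7407     1.4815     0.7407]
  [   0.8796     0.5093     2.1296]
x = (I − A)⁻¹ d = adj(I−A)·d / det(I−A), with det(I−A) = 0.3240:
  x_1 = (0.4825·240 + 0.2225·240 + 0.1450·280) / 0.3240 = 209.80 / 0.3240 ≈ 647.531
  x_2 = (0.2400·240 + 0.4800·240 + 0.2400·280) / 0.3240 = 240.00 / 0.3240 ≈ 740.741
  x_3 = (0.2850·240 + 0.1650·240 + 0.6900·280) / 0.3240 = 301.20 / 0.3240 ≈ 929.630

x_1 = 647.531, x_2 = 740.741, x_3 = 929.630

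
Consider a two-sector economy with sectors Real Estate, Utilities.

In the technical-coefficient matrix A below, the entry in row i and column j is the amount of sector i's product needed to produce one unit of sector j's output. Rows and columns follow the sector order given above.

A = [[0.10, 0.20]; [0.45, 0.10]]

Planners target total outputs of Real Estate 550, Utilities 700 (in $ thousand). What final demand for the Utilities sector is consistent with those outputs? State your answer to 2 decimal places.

d_U = 382.50

I − A =
  [   0.90    -0.20]
  [  -0.45     0.90]
d = (I − A) x:
  d_R = (+0.90)·550 + (-0.20)·700 = 355.00
  d_U = (-0.45)·550 + (+0.90)·700 = 382.50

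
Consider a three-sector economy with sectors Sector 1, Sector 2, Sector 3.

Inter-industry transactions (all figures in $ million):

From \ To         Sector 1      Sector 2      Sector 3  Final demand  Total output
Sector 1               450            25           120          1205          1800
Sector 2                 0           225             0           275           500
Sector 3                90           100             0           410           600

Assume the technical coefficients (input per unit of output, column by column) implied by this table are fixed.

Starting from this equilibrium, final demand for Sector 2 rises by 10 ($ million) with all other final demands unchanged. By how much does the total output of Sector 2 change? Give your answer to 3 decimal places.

Technical coefficients a_ij = z_ij / X_j:
  a_11 = 450/1800 = 0.25, a_21 = 0/1800 = 0.00, a_31 = 90/1800 = 0.05
  a_12 = 25/500 = 0.05, a_22 = 225/500 = 0.45, a_32 = 100/500 = 0.20
  a_13 = 120/600 = 0.20, a_23 = 0/600 = 0.00, a_33 = 0/600 = 0.00
I − A =
  [   0.75    -0.05    -0.20]
  [   0.00     0.55     0.00]
  [  -0.05    -0.20     1.00]
Cofactors of I−A, C_ij = (−1)^(i+j)·(minor ij) (rows/columns in the sector order above):
  C_11 = (0.55)(1.00) − (0.00)(-0.20) = 0.5500
  C_12 = −[(0.00)(1.00) − (0.00)(-0.05)] = 0.0000
  C_13 = (0.00)(-0.20) − (0.55)(-0.05) = 0.0275
  C_21 = −[(-0.05)(1.00) − (-0.20)(-0.20)] = 0.0900
  C_22 = (0.75)(1.00) − (-0.20)(-0.05) = 0.7400
  C_23 = −[(0.75)(-0.20) − (-0.05)(-0.05)] = 0.1525
  C_31 = (-0.05)(0.00) − (-0.20)(0.55) = 0.1100
  C_32 = −[(0.75)(0.00) − (-0.20)(0.00)] = 0.0000
  C_33 = (0.75)(0.55) − (-0.05)(0.00) = 0.4125
det(I−A) = Σ_j (I−A)_1j·C_1j = (0.75)(0.5500) + (-0.05)(0.0000) + (-0.20)(0.0275) = 0.4070
adj(I−A) = Cᵀ =
  [ 0.5500   0.0900   0.1100]
  [ 0.0000   0.7400   0.0000]
  [ 0.0275   0.1525   0.4125]
(I − A)⁻¹ = adj(I−A) / det(I−A) ≈
  [   1.3514     0.2211     0.2703]
  [   0.0000     1.8182     0.0000]
  [   0.0676     0.3747     1.0135]
Δx = (I − A)⁻¹ Δd with Δd having +10 in the Sector 2 component and 0 elsewhere.
So Δx_2 = L_22 · (+10), where L_22 = adj(I−A)_22 / det(I−A) = 0.7400 / 0.4070.
Δx_2 = 0.7400 × (+10) / 0.4070 = 7.40 / 0.4070 ≈ 18.182.

Δx_2 = 18.182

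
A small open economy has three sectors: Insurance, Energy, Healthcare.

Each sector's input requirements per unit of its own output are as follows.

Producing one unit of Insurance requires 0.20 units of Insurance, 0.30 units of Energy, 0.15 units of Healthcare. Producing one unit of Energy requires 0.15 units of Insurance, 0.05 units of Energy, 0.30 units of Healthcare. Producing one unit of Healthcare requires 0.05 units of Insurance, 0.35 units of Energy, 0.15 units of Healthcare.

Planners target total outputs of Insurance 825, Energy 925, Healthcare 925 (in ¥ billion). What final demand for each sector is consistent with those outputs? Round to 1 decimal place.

I − A =
  [   0.80    -0.15    -0.05]
  [  -0.30     0.95    -0.35]
  [  -0.15    -0.30     0.85]
d = (I − A) x:
  d_I = (+0.80)·825 + (-0.15)·925 + (-0.05)·925 = 475.0
  d_E = (-0.30)·825 + (+0.95)·925 + (-0.35)·925 = 307.5
  d_H = (-0.15)·825 + (-0.30)·925 + (+0.85)·925 = 385.0

d_I = 475.0, d_E = 307.5, d_H = 385.0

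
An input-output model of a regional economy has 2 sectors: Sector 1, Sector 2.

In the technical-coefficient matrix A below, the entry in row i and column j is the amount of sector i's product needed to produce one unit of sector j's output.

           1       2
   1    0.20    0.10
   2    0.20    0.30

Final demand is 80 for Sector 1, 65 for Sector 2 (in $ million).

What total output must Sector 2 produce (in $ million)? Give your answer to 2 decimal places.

I − A =
  [   0.80    -0.10]
  [  -0.20     0.70]
det(I−A) = (0.80)(0.70) − (-0.10)(-0.20) = 0.5400
adj(I−A) = [[0.70, 0.10], [0.20, 0.80]]
(I − A)⁻¹ = adj(I−A) / det(I−A) ≈
  [   1.2963     0.1852]
  [   0.3704     1.4815]
x = (I − A)⁻¹ d = adj(I−A)·d / det(I−A), with det(I−A) = 0.5400:
  x_1 = (0.70·80 + 0.10·65) / 0.5400 = 62.50 / 0.5400 ≈ 115.74
  x_2 = (0.20·80 + 0.80·65) / 0.5400 = 68.00 / 0.5400 ≈ 125.93

x_2 = 125.93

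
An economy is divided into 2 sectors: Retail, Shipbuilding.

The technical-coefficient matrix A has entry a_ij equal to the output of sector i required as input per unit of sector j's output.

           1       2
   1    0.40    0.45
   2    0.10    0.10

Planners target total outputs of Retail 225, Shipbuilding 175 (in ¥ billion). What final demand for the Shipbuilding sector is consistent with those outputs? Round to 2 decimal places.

I − A =
  [   0.60    -0.45]
  [  -0.10     0.90]
d = (I − A) x:
  d_1 = (+0.60)·225 + (-0.45)·175 = 56.25
  d_2 = (-0.10)·225 + (+0.90)·175 = 135.00

d_2 = 135.00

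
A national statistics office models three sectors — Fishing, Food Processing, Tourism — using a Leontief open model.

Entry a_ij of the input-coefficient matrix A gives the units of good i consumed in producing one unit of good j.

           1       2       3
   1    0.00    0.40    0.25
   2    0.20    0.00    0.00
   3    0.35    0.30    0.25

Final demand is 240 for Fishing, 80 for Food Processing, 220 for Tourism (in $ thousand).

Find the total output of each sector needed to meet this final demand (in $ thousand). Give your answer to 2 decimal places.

x_1 = 451.06, x_2 = 170.21, x_3 = 571.91

I − A =
  [   1.00    -0.40    -0.25]
  [  -0.20     1.00     0.00]
  [  -0.35    -0.30     0.75]
Cofactors of I−A, C_ij = (−1)^(i+j)·(minor ij) (rows/columns in the sector order above):
  C_11 = (1.00)(0.75) − (0.00)(-0.30) = 0.7500
  C_12 = −[(-0.20)(0.75) − (0.00)(-0.35)] = 0.1500
  C_13 = (-0.20)(-0.30) − (1.00)(-0.35) = 0.4100
  C_21 = −[(-0.40)(0.75) − (-0.25)(-0.30)] = 0.3750
  C_22 = (1.00)(0.75) − (-0.25)(-0.35) = 0.6625
  C_23 = −[(1.00)(-0.30) − (-0.40)(-0.35)] = 0.4400
  C_31 = (-0.40)(0.00) − (-0.25)(1.00) = 0.2500
  C_32 = −[(1.00)(0.00) − (-0.25)(-0.20)] = 0.0500
  C_33 = (1.00)(1.00) − (-0.40)(-0.20) = 0.9200
det(I−A) = Σ_j (I−A)_1j·C_1j = (1.00)(0.7500) + (-0.40)(0.1500) + (-0.25)(0.4100) = 0.5875
adj(I−A) = Cᵀ =
  [ 0.7500   0.3750   0.2500]
  [ 0.1500   0.6625   0.0500]
  [ 0.4100   0.4400   0.9200]
(I − A)⁻¹ = adj(I−A) / det(I−A) ≈
  [   1.2766     0.6383     0.4255]
  [   0.2553     1.1277     0.0851]
  [   0.6979     0.7489     1.5660]
x = (I − A)⁻¹ d = adj(I−A)·d / det(I−A), with det(I−A) = 0.5875:
  x_1 = (0.7500·240 + 0.3750·80 + 0.2500·220) / 0.5875 = 265.00 / 0.5875 ≈ 451.06
  x_2 = (0.1500·240 + 0.6625·80 + 0.0500·220) / 0.5875 = 100.00 / 0.5875 ≈ 170.21
  x_3 = (0.4100·240 + 0.4400·80 + 0.9200·220) / 0.5875 = 336.00 / 0.5875 ≈ 571.91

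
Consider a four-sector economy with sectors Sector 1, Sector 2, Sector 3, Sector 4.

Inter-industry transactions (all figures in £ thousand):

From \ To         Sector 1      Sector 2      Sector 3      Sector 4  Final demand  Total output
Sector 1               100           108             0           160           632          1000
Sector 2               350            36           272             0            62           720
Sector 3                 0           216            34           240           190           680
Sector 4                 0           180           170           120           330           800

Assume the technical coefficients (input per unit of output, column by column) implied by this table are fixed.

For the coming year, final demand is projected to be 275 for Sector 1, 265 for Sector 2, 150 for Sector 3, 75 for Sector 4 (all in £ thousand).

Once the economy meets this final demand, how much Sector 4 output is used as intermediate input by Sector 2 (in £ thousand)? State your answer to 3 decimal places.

z_42 = 171.538

Technical coefficients a_ij = z_ij / X_j:
  a_11 = 100/1000 = 0.10, a_21 = 350/1000 = 0.35, a_31 = 0/1000 = 0.00, a_41 = 0/1000 = 0.00
  a_12 = 108/720 = 0.15, a_22 = 36/720 = 0.05, a_32 = 216/720 = 0.30, a_42 = 180/720 = 0.25
  a_13 = 0/680 = 0.00, a_23 = 272/680 = 0.40, a_33 = 34/680 = 0.05, a_43 = 170/680 = 0.25
  a_14 = 160/800 = 0.20, a_24 = 0/800 = 0.00, a_34 = 240/800 = 0.30, a_44 = 120/800 = 0.15
I − A =
  [   0.90    -0.15     0.00    -0.20]
  [  -0.35     0.95    -0.40     0.00]
  [   0.00    -0.30     0.95    -0.30]
  [   0.00    -0.25    -0.25     0.85]
Compute the cofactors C_ij = (−1)^(i+j)·(3×3 minor ij) of I−A; the adjugate is their transpose:
adj(I−A) = Cᵀ =
  [ 0.563875   0.172375   0.118500   0.174500]
  [ 0.256375   0.659250   0.323500   0.174500]
  [ 0.115500   0.297000   0.664625   0.261750]
  [ 0.109375   0.281250   0.290625   0.654375]
det(I−A) = Σ_j (I−A)_1j·C_1j = (0.90)(0.563875) + (-0.15)(0.256375) + (0.00)(0.115500) + (-0.20)(0.109375) = 0.44715625
(I − A)⁻¹ = adj(I−A) / det(I−A) ≈
  [   1.2610     0.3855     0.2650     0.3902]
  [   0.5733     1.4743     0.7235     0.3902]
  [   0.2583     0.6642     1.4863     0.5854]
  [   0.2446     0.6290     0.6499     1.4634]
First solve x = (I − A)⁻¹ d = adj(I−A)·d / det(I−A); in particular x_2 = (0.256375·275 + 0.659250·265 + 0.323500·150 + 0.174500·75) / 0.44715625 = 306.816875 / 0.44715625 ≈ 686.15137.
Intermediate flow from 4 to 2: z_42 = a_42 · x_2 = 0.25 × 306.816875 / 0.44715625 = 76.70421875 / 0.44715625 ≈ 171.538.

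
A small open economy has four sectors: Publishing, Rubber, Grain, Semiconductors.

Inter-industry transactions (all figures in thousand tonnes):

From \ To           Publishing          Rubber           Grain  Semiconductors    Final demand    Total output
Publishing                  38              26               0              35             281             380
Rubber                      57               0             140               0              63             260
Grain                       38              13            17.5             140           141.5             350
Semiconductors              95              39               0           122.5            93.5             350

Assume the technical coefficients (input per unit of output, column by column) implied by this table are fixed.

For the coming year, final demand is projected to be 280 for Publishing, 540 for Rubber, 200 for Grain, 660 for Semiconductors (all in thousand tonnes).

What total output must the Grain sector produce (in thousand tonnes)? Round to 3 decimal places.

x_G = 945.526

Technical coefficients a_ij = z_ij / X_j:
  a_PP = 38/380 = 0.10, a_RP = 57/380 = 0.15, a_GP = 38/380 = 0.10, a_SP = 95/380 = 0.25
  a_PR = 26/260 = 0.10, a_RR = 0/260 = 0.00, a_GR = 13/260 = 0.05, a_SR = 39/260 = 0.15
  a_PG = 0/350 = 0.00, a_RG = 140/350 = 0.40, a_GG = 17.5/350 = 0.05, a_SG = 0/350 = 0.00
  a_PS = 35/350 = 0.10, a_RS = 0/350 = 0.00, a_GS = 140/350 = 0.40, a_SS = 122.5/350 = 0.35
I − A =
  [   0.90    -0.10     0.00    -0.10]
  [  -0.15     1.00    -0.40     0.00]
  [  -0.10    -0.05     0.95    -0.40]
  [  -0.25    -0.15     0.00     0.65]
Compute the cofactors C_ij = (−1)^(i+j)·(3×3 minor ij) of I−A; the adjugate is their transpose:
adj(I−A) = Cᵀ =
  [ 0.580500   0.076000   0.032000   0.109000]
  [ 0.158625   0.532000   0.224000   0.162250]
  [ 0.178875   0.100000   0.548000   0.364750]
  [ 0.259875   0.152000   0.064000   0.818750]
det(I−A) = Σ_j (I−A)_1j·C_1j = (0.90)(0.580500) + (-0.10)(0.158625) + (0.00)(0.178875) + (-0.10)(0.259875) = 0.4806
(I − A)⁻¹ = adj(I−A) / det(I−A) ≈
  [   1.2079     0.1581     0.0666     0.2268]
  [   0.3301     1.1069     0.4661     0.3376]
  [   0.3722     0.2081     1.1402     0.7589]
  [   0.5407     0.3163     0.1332     1.7036]
x = (I − A)⁻¹ d = adj(I−A)·d / det(I−A), with det(I−A) = 0.4806:
  x_P = (0.580500·280 + 0.076000·540 + 0.032000·200 + 0.109000·660) / 0.4806 = 281.92 / 0.4806 ≈ 586.600
  x_R = (0.158625·280 + 0.532000·540 + 0.224000·200 + 0.162250·660) / 0.4806 = 483.58 / 0.4806 ≈ 1006.201
  x_G = (0.178875·280 + 0.100000·540 + 0.548000·200 + 0.364750·660) / 0.4806 = 454.42 / 0.4806 ≈ 945.526
  x_S = (0.259875·280 + 0.152000·540 + 0.064000·200 + 0.818750·660) / 0.4806 = 708.02 / 0.4806 ≈ 1473.200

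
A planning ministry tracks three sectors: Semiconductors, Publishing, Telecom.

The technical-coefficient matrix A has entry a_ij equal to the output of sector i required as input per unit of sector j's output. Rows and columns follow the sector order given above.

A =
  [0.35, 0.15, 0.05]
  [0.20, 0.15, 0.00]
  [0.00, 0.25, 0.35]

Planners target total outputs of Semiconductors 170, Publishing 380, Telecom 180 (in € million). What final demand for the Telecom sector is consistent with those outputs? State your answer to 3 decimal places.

I − A =
  [   0.65    -0.15    -0.05]
  [  -0.20     0.85     0.00]
  [   0.00    -0.25     0.65]
d = (I − A) x:
  d_1 = (+0.65)·170 + (-0.15)·380 + (-0.05)·180 = 44.500
  d_2 = (-0.20)·170 + (+0.85)·380 + (+0.00)·180 = 289.000
  d_3 = (+0.00)·170 + (-0.25)·380 + (+0.65)·180 = 22.000

d_3 = 22.000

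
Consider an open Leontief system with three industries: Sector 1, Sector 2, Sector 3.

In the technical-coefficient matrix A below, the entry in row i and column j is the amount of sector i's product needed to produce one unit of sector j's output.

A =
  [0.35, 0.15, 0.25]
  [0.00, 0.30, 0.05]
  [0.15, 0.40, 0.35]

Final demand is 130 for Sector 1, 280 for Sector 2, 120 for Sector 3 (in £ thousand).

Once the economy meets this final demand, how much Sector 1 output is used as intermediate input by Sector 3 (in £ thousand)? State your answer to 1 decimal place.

I − A =
  [   0.65    -0.15    -0.25]
  [   0.00     0.70    -0.05]
  [  -0.15    -0.40     0.65]
Cofactors of I−A, C_ij = (−1)^(i+j)·(minor ij) (rows/columns in the sector order above):
  C_11 = (0.70)(0.65) − (-0.05)(-0.40) = 0.4350
  C_12 = −[(0.00)(0.65) − (-0.05)(-0.15)] = 0.0075
  C_13 = (0.00)(-0.40) − (0.70)(-0.15) = 0.1050
  C_21 = −[(-0.15)(0.65) − (-0.25)(-0.40)] = 0.1975
  C_22 = (0.65)(0.65) − (-0.25)(-0.15) = 0.3850
  C_23 = −[(0.65)(-0.40) − (-0.15)(-0.15)] = 0.2825
  C_31 = (-0.15)(-0.05) − (-0.25)(0.70) = 0.1825
  C_32 = −[(0.65)(-0.05) − (-0.25)(0.00)] = 0.0325
  C_33 = (0.65)(0.70) − (-0.15)(0.00) = 0.4550
det(I−A) = Σ_j (I−A)_1j·C_1j = (0.65)(0.4350) + (-0.15)(0.0075) + (-0.25)(0.1050) = 0.255375
adj(I−A) = Cᵀ =
  [ 0.4350   0.1975   0.1825]
  [ 0.0075   0.3850   0.0325]
  [ 0.1050   0.2825   0.4550]
(I − A)⁻¹ = adj(I−A) / det(I−A) ≈
  [   1.7034     0.7734     0.7146]
  [   0.0294     1.5076     0.1273]
  [   0.4112     1.1062     1.7817]
First solve x = (I − A)⁻¹ d = adj(I−A)·d / det(I−A); in particular x_3 = (0.1050·130 + 0.2825·280 + 0.4550·120) / 0.255375 = 147.35 / 0.255375 ≈ 576.995.
Intermediate flow from 1 to 3: z_13 = a_13 · x_3 = 0.25 × 147.35 / 0.255375 = 36.8375 / 0.255375 ≈ 144.2.

z_13 = 144.2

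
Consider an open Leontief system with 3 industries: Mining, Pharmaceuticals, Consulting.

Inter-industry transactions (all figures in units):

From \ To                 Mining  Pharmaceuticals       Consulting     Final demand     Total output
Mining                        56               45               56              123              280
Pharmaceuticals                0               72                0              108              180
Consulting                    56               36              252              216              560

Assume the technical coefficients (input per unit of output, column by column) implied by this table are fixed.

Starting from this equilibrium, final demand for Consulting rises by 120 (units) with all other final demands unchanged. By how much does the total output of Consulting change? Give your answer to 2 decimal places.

Δx_C = 228.57

Technical coefficients a_ij = z_ij / X_j:
  a_MM = 56/280 = 0.20, a_PM = 0/280 = 0.00, a_CM = 56/280 = 0.20
  a_MP = 45/180 = 0.25, a_PP = 72/180 = 0.40, a_CP = 36/180 = 0.20
  a_MC = 56/560 = 0.10, a_PC = 0/560 = 0.00, a_CC = 252/560 = 0.45
I − A =
  [   0.80    -0.25    -0.10]
  [   0.00     0.60     0.00]
  [  -0.20    -0.20     0.55]
Cofactors of I−A, C_ij = (−1)^(i+j)·(minor ij) (rows/columns in the sector order above):
  C_11 = (0.60)(0.55) − (0.00)(-0.20) = 0.3300
  C_12 = −[(0.00)(0.55) − (0.00)(-0.20)] = 0.0000
  C_13 = (0.00)(-0.20) − (0.60)(-0.20) = 0.1200
  C_21 = −[(-0.25)(0.55) − (-0.10)(-0.20)] = 0.1575
  C_22 = (0.80)(0.55) − (-0.10)(-0.20) = 0.4200
  C_23 = −[(0.80)(-0.20) − (-0.25)(-0.20)] = 0.2100
  C_31 = (-0.25)(0.00) − (-0.10)(0.60) = 0.0600
  C_32 = −[(0.80)(0.00) − (-0.10)(0.00)] = 0.0000
  C_33 = (0.80)(0.60) − (-0.25)(0.00) = 0.4800
det(I−A) = Σ_j (I−A)_1j·C_1j = (0.80)(0.3300) + (-0.25)(0.0000) + (-0.10)(0.1200) = 0.2520
adj(I−A) = Cᵀ =
  [ 0.3300   0.1575   0.0600]
  [ 0.0000   0.4200   0.0000]
  [ 0.1200   0.2100   0.4800]
(I − A)⁻¹ = adj(I−A) / det(I−A) ≈
  [   1.3095     0.6250     0.2381]
  [   0.0000     1.6667     0.0000]
  [   0.4762     0.8333     1.9048]
Δx = (I − A)⁻¹ Δd with Δd having +120 in the Consulting component and 0 elsewhere.
So Δx_C = L_CC · (+120), where L_CC = adj(I−A)_CC / det(I−A) = 0.4800 / 0.2520.
Δx_C = 0.4800 × (+120) / 0.2520 = 57.60 / 0.2520 ≈ 228.57.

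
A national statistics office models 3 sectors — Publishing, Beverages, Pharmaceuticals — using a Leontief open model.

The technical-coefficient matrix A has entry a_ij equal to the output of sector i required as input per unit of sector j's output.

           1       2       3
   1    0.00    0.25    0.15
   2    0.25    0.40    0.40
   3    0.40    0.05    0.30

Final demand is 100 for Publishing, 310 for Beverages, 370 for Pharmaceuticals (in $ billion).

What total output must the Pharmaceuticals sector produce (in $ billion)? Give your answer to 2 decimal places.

x_3 = 972.16

I − A =
  [   1.00    -0.25    -0.15]
  [  -0.25     0.60    -0.40]
  [  -0.40    -0.05     0.70]
Cofactors of I−A, C_ij = (−1)^(i+j)·(minor ij) (rows/columns in the sector order above):
  C_11 = (0.60)(0.70) − (-0.40)(-0.05) = 0.4000
  C_12 = −[(-0.25)(0.70) − (-0.40)(-0.40)] = 0.3350
  C_13 = (-0.25)(-0.05) − (0.60)(-0.40) = 0.2525
  C_21 = −[(-0.25)(0.70) − (-0.15)(-0.05)] = 0.1825
  C_22 = (1.00)(0.70) − (-0.15)(-0.40) = 0.6400
  C_23 = −[(1.00)(-0.05) − (-0.25)(-0.40)] = 0.1500
  C_31 = (-0.25)(-0.40) − (-0.15)(0.60) = 0.1900
  C_32 = −[(1.00)(-0.40) − (-0.15)(-0.25)] = 0.4375
  C_33 = (1.00)(0.60) − (-0.25)(-0.25) = 0.5375
det(I−A) = Σ_j (I−A)_1j·C_1j = (1.00)(0.4000) + (-0.25)(0.3350) + (-0.15)(0.2525) = 0.278375
adj(I−A) = Cᵀ =
  [ 0.4000   0.1825   0.1900]
  [ 0.3350   0.6400   0.4375]
  [ 0.2525   0.1500   0.5375]
(I − A)⁻¹ = adj(I−A) / det(I−A) ≈
  [   1.4369     0.6556     0.6825]
  [   1.2034     2.2991     1.5716]
  [   0.9070     0.5388     1.9308]
x = (I − A)⁻¹ d = adj(I−A)·d / det(I−A), with det(I−A) = 0.278375:
  x_1 = (0.4000·100 + 0.1825·310 + 0.1900·370) / 0.278375 = 166.875 / 0.278375 ≈ 599.46
  x_2 = (0.3350·100 + 0.6400·310 + 0.4375·370) / 0.278375 = 393.775 / 0.278375 ≈ 1414.55
  x_3 = (0.2525·100 + 0.1500·310 + 0.5375·370) / 0.278375 = 270.625 / 0.278375 ≈ 972.16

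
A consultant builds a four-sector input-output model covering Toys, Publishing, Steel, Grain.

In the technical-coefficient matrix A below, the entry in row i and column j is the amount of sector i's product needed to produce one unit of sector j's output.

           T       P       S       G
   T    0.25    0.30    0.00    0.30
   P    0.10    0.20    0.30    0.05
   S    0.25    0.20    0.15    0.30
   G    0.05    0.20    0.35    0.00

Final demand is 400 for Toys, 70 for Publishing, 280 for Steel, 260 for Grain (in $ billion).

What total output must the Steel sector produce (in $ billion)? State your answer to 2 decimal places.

I − A =
  [   0.75    -0.30     0.00    -0.30]
  [  -0.10     0.80    -0.30    -0.05]
  [  -0.25    -0.20     0.85    -0.30]
  [  -0.05    -0.20    -0.35     1.00]
Compute the cofactors C_ij = (−1)^(i+j)·(3×3 minor ij) of I−A; the adjugate is their transpose:
adj(I−A) = Cᵀ =
  [ 0.506000   0.295500   0.197250   0.225750]
  [ 0.160500   0.519750   0.244125   0.147375]
  [ 0.236000   0.286500   0.543750   0.248250]
  [ 0.140000   0.219000   0.249000   0.417000]
det(I−A) = Σ_j (I−A)_1j·C_1j = (0.75)(0.506000) + (-0.30)(0.160500) + (0.00)(0.236000) + (-0.30)(0.140000) = 0.28935
(I − A)⁻¹ = adj(I−A) / det(I−A) ≈
  [   1.7487     1.0213     0.6817     0.7802]
  [   0.5547     1.7963     0.8437     0.5093]
  [   0.8156     0.9902     1.8792     0.8580]
  [   0.4838     0.7569     0.8605     1.4412]
x = (I − A)⁻¹ d = adj(I−A)·d / det(I−A), with det(I−A) = 0.28935:
  x_T = (0.506000·400 + 0.295500·70 + 0.197250·280 + 0.225750·260) / 0.28935 = 337.01 / 0.28935 ≈ 1164.71
  x_P = (0.160500·400 + 0.519750·70 + 0.244125·280 + 0.147375·260) / 0.28935 = 207.255 / 0.28935 ≈ 716.28
  x_S = (0.236000·400 + 0.286500·70 + 0.543750·280 + 0.248250·260) / 0.28935 = 331.25 / 0.28935 ≈ 1144.81
  x_G = (0.140000·400 + 0.219000·70 + 0.249000·280 + 0.417000·260) / 0.28935 = 249.47 / 0.28935 ≈ 862.17

x_S = 1144.81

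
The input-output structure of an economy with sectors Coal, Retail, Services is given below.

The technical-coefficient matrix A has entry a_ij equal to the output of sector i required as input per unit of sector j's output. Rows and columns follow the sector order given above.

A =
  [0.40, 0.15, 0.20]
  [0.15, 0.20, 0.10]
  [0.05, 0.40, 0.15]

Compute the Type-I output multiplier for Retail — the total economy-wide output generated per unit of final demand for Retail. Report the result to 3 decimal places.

m_2 = 2.775

I − A =
  [   0.60    -0.15    -0.20]
  [  -0.15     0.80    -0.10]
  [  -0.05    -0.40     0.85]
Cofactors of I−A, C_ij = (−1)^(i+j)·(minor ij) (rows/columns in the sector order above):
  C_11 = (0.80)(0.85) − (-0.10)(-0.40) = 0.6400
  C_12 = −[(-0.15)(0.85) − (-0.10)(-0.05)] = 0.1325
  C_13 = (-0.15)(-0.40) − (0.80)(-0.05) = 0.1000
  C_21 = −[(-0.15)(0.85) − (-0.20)(-0.40)] = 0.2075
  C_22 = (0.60)(0.85) − (-0.20)(-0.05) = 0.5000
  C_23 = −[(0.60)(-0.40) − (-0.15)(-0.05)] = 0.2475
  C_31 = (-0.15)(-0.10) − (-0.20)(0.80) = 0.1750
  C_32 = −[(0.60)(-0.10) − (-0.20)(-0.15)] = 0.0900
  C_33 = (0.60)(0.80) − (-0.15)(-0.15) = 0.4575
det(I−A) = Σ_j (I−A)_1j·C_1j = (0.60)(0.6400) + (-0.15)(0.1325) + (-0.20)(0.1000) = 0.344125
adj(I−A) = Cᵀ =
  [ 0.6400   0.2075   0.1750]
  [ 0.1325   0.5000   0.0900]
  [ 0.1000   0.2475   0.4575]
(I − A)⁻¹ = adj(I−A) / det(I−A) ≈
  [   1.8598     0.6030     0.5085]
  [   0.3850     1.4530     0.2615]
  [   0.2906     0.7192     1.3295]
The output multiplier for sector j is the column-j sum of the Leontief inverse (I − A)⁻¹ = adj(I−A) / det(I−A).
Column 2 of adj(I−A): (0.2075, 0.5000, 0.2475); det(I−A) = 0.344125.
m_2 = (0.2075 + 0.5000 + 0.2475) / 0.344125 = 0.955 / 0.344125 ≈ 2.775.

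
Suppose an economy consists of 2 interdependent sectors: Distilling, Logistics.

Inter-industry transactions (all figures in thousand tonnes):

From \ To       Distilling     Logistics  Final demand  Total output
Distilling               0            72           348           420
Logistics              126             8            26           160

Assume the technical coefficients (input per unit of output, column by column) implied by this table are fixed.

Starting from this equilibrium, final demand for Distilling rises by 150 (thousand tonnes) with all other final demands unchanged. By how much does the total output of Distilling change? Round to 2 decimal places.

Δx_D = 174.85

Technical coefficients a_ij = z_ij / X_j:
  a_DD = 0/420 = 0.00, a_LD = 126/420 = 0.30
  a_DL = 72/160 = 0.45, a_LL = 8/160 = 0.05
I − A =
  [   1.00    -0.45]
  [  -0.30     0.95]
det(I−A) = (1.00)(0.95) − (-0.45)(-0.30) = 0.8150
adj(I−A) = [[0.95, 0.45], [0.30, 1.00]]
(I − A)⁻¹ = adj(I−A) / det(I−A) ≈
  [   1.1656     0.5521]
  [   0.3681     1.2270]
Δx = (I − A)⁻¹ Δd with Δd having +150 in the Distilling component and 0 elsewhere.
So Δx_D = L_DD · (+150), where L_DD = adj(I−A)_DD / det(I−A) = 0.95 / 0.8150.
Δx_D = 0.95 × (+150) / 0.8150 = 142.50 / 0.8150 ≈ 174.85.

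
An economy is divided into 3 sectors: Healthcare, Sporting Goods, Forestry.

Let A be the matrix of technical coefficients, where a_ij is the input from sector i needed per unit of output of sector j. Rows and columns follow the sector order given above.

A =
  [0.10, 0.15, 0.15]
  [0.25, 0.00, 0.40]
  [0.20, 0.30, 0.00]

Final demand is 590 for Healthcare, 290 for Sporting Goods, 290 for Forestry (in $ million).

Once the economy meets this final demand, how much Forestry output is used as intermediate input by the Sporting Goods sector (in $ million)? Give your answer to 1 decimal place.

z_FS = 240.5

I − A =
  [   0.90    -0.15    -0.15]
  [  -0.25     1.00    -0.40]
  [  -0.20    -0.30     1.00]
Cofactors of I−A, C_ij = (−1)^(i+j)·(minor ij) (rows/columns in the sector order above):
  C_11 = (1.00)(1.00) − (-0.40)(-0.30) = 0.8800
  C_12 = −[(-0.25)(1.00) − (-0.40)(-0.20)] = 0.3300
  C_13 = (-0.25)(-0.30) − (1.00)(-0.20) = 0.2750
  C_21 = −[(-0.15)(1.00) − (-0.15)(-0.30)] = 0.1950
  C_22 = (0.90)(1.00) − (-0.15)(-0.20) = 0.8700
  C_23 = −[(0.90)(-0.30) − (-0.15)(-0.20)] = 0.3000
  C_31 = (-0.15)(-0.40) − (-0.15)(1.00) = 0.2100
  C_32 = −[(0.90)(-0.40) − (-0.15)(-0.25)] = 0.3975
  C_33 = (0.90)(1.00) − (-0.15)(-0.25) = 0.8625
det(I−A) = Σ_j (I−A)_1j·C_1j = (0.90)(0.8800) + (-0.15)(0.3300) + (-0.15)(0.2750) = 0.70125
adj(I−A) = Cᵀ =
  [ 0.8800   0.1950   0.2100]
  [ 0.3300   0.8700   0.3975]
  [ 0.2750   0.3000   0.8625]
(I − A)⁻¹ = adj(I−A) / det(I−A) ≈
  [   1.2549     0.2781     0.2995]
  [   0.4706     1.2406     0.5668]
  [   0.3922     0.4278     1.2299]
First solve x = (I − A)⁻¹ d = adj(I−A)·d / det(I−A); in particular x_S = (0.3300·590 + 0.8700·290 + 0.3975·290) / 0.70125 = 562.275 / 0.70125 ≈ 801.818.
Intermediate flow from F to S: z_FS = a_FS · x_S = 0.30 × 562.275 / 0.70125 = 168.6825 / 0.70125 ≈ 240.5.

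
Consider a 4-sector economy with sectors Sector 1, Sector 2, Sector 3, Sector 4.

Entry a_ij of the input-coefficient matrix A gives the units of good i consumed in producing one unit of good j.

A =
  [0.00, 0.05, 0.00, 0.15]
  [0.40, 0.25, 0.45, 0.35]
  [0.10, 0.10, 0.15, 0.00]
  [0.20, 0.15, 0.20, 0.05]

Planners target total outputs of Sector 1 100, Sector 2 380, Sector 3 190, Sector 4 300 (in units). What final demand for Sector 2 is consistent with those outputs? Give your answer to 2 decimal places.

d_2 = 54.50

I − A =
  [   1.00    -0.05     0.00    -0.15]
  [  -0.40     0.75    -0.45    -0.35]
  [  -0.10    -0.10     0.85     0.00]
  [  -0.20    -0.15    -0.20     0.95]
d = (I − A) x:
  d_1 = (+1.00)·100 + (-0.05)·380 + (+0.00)·190 + (-0.15)·300 = 36.00
  d_2 = (-0.40)·100 + (+0.75)·380 + (-0.45)·190 + (-0.35)·300 = 54.50
  d_3 = (-0.10)·100 + (-0.10)·380 + (+0.85)·190 + (+0.00)·300 = 113.50
  d_4 = (-0.20)·100 + (-0.15)·380 + (-0.20)·190 + (+0.95)·300 = 170.00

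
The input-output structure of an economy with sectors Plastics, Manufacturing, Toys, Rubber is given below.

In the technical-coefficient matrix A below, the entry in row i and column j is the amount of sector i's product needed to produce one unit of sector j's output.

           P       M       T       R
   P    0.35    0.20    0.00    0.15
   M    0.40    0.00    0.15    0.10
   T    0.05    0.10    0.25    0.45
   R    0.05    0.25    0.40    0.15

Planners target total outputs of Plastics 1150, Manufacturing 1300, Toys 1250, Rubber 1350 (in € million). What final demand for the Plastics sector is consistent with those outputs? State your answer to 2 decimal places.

d_P = 285.00

I − A =
  [   0.65    -0.20     0.00    -0.15]
  [  -0.40     1.00    -0.15    -0.10]
  [  -0.05    -0.10     0.75    -0.45]
  [  -0.05    -0.25    -0.40     0.85]
d = (I − A) x:
  d_P = (+0.65)·1150 + (-0.20)·1300 + (+0.00)·1250 + (-0.15)·1350 = 285.00
  d_M = (-0.40)·1150 + (+1.00)·1300 + (-0.15)·1250 + (-0.10)·1350 = 517.50
  d_T = (-0.05)·1150 + (-0.10)·1300 + (+0.75)·1250 + (-0.45)·1350 = 142.50
  d_R = (-0.05)·1150 + (-0.25)·1300 + (-0.40)·1250 + (+0.85)·1350 = 265.00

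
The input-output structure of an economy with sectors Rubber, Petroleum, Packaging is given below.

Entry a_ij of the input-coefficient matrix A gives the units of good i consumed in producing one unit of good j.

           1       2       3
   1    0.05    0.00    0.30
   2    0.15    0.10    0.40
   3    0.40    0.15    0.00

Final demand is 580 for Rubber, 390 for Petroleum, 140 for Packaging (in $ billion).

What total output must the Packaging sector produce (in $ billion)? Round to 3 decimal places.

x_3 = 581.229

I − A =
  [   0.95     0.00    -0.30]
  [  -0.15     0.90    -0.40]
  [  -0.40    -0.15     1.00]
Cofactors of I−A, C_ij = (−1)^(i+j)·(minor ij) (rows/columns in the sector order above):
  C_11 = (0.90)(1.00) − (-0.40)(-0.15) = 0.8400
  C_12 = −[(-0.15)(1.00) − (-0.40)(-0.40)] = 0.3100
  C_13 = (-0.15)(-0.15) − (0.90)(-0.40) = 0.3825
  C_21 = −[(0.00)(1.00) − (-0.30)(-0.15)] = 0.0450
  C_22 = (0.95)(1.00) − (-0.30)(-0.40) = 0.8300
  C_23 = −[(0.95)(-0.15) − (0.00)(-0.40)] = 0.1425
  C_31 = (0.00)(-0.40) − (-0.30)(0.90) = 0.2700
  C_32 = −[(0.95)(-0.40) − (-0.30)(-0.15)] = 0.4250
  C_33 = (0.95)(0.90) − (0.00)(-0.15) = 0.8550
det(I−A) = Σ_j (I−A)_1j·C_1j = (0.95)(0.8400) + (0.00)(0.3100) + (-0.30)(0.3825) = 0.68325
adj(I−A) = Cᵀ =
  [ 0.8400   0.0450   0.2700]
  [ 0.3100   0.8300   0.4250]
  [ 0.3825   0.1425   0.8550]
(I − A)⁻¹ = adj(I−A) / det(I−A) ≈
  [   1.2294     0.0659     0.3952]
  [   0.4537     1.2148     0.6220]
  [   0.5598     0.2086     1.2514]
x = (I − A)⁻¹ d = adj(I−A)·d / det(I−A), with det(I−A) = 0.68325:
  x_1 = (0.8400·580 + 0.0450·390 + 0.2700·140) / 0.68325 = 542.55 / 0.68325 ≈ 794.072
  x_2 = (0.3100·580 + 0.8300·390 + 0.4250·140) / 0.68325 = 563.00 / 0.68325 ≈ 824.003
  x_3 = (0.3825·580 + 0.1425·390 + 0.8550·140) / 0.68325 = 397.125 / 0.68325 ≈ 581.229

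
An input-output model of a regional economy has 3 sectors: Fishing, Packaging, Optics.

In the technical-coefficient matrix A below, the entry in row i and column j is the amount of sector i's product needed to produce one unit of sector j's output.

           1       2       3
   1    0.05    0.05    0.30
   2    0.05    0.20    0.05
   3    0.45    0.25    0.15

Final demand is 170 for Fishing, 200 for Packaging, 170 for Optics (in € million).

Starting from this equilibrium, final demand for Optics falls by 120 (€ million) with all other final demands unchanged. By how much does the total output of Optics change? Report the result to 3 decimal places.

I − A =
  [   0.95    -0.05    -0.30]
  [  -0.05     0.80    -0.05]
  [  -0.45    -0.25     0.85]
Cofactors of I−A, C_ij = (−1)^(i+j)·(minor ij) (rows/columns in the sector order above):
  C_11 = (0.80)(0.85) − (-0.05)(-0.25) = 0.6675
  C_12 = −[(-0.05)(0.85) − (-0.05)(-0.45)] = 0.0650
  C_13 = (-0.05)(-0.25) − (0.80)(-0.45) = 0.3725
  C_21 = −[(-0.05)(0.85) − (-0.30)(-0.25)] = 0.1175
  C_22 = (0.95)(0.85) − (-0.30)(-0.45) = 0.6725
  C_23 = −[(0.95)(-0.25) − (-0.05)(-0.45)] = 0.2600
  C_31 = (-0.05)(-0.05) − (-0.30)(0.80) = 0.2425
  C_32 = −[(0.95)(-0.05) − (-0.30)(-0.05)] = 0.0625
  C_33 = (0.95)(0.80) − (-0.05)(-0.05) = 0.7575
det(I−A) = Σ_j (I−A)_1j·C_1j = (0.95)(0.6675) + (-0.05)(0.0650) + (-0.30)(0.3725) = 0.519125
adj(I−A) = Cᵀ =
  [ 0.6675   0.1175   0.2425]
  [ 0.0650   0.6725   0.0625]
  [ 0.3725   0.2600   0.7575]
(I − A)⁻¹ = adj(I−A) / det(I−A) ≈
  [   1.2858     0.2263     0.4671]
  [   0.1252     1.2954     0.1204]
  [   0.7176     0.5008     1.4592]
Δx = (I − A)⁻¹ Δd with Δd having -120 in the Optics component and 0 elsewhere.
So Δx_3 = L_33 · (-120), where L_33 = adj(I−A)_33 / det(I−A) = 0.7575 / 0.519125.
Δx_3 = 0.7575 × (-120) / 0.519125 = -90.90 / 0.519125 ≈ -175.102.

Δx_3 = -175.102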